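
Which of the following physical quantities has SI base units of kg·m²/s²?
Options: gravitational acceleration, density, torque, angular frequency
Checking the SI base units of each option:
  gravitational acceleration (g = GM/r²): m/s²  ✗
  density (ρ = m/V): kg/m³  ✗
  torque (τ = Fr): kg·m²/s²  ✓ matches
  angular frequency (ω = 2πf): 1/s  ✗

Only torque has units kg·m²/s².

Answer: torque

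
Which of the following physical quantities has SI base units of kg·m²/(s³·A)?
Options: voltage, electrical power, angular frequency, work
Checking the SI base units of each option:
  voltage (V = IR): kg·m²/(s³·A)  ✓ matches
  electrical power (P = IV): kg·m²/s³  ✗
  angular frequency (ω = 2πf): 1/s  ✗
  work (W = Fd): kg·m²/s²  ✗

Only voltage has units kg·m²/(s³·A).

Answer: voltage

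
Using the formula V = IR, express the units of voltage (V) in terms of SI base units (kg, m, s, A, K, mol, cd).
Units of each symbol in V = IR:
  I (current): A
  R (resistance, in ohms): kg·m²/(s³·A²)

Multiplying the contributions: [A] · [kg·m²/(s³·A²)]
Adding exponents of each base unit: kg: 1, m: 2, s: -3, A: -1
SI base units of voltage: kg·m²/(s³·A)

Answer: kg·m²/(s³·A)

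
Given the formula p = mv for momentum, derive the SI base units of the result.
Units of each symbol in p = mv:
  m (mass): kg
  v (velocity): m/s

Multiplying the contributions: [kg] · [m/s]
Adding exponents of each base unit: kg: 1, m: 1, s: -1
SI base units of momentum: kg·m/s

Answer: kg·m/s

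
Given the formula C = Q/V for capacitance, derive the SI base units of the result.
Units of each symbol in C = Q/V:
  Q (charge, in coulombs): s·A
  V (voltage, in volts): kg·m²/(s³·A)  → in the denominator, contributes s³·A/(kg·m²)

Multiplying the contributions: [s·A] · [s³·A/(kg·m²)]
Adding exponents of each base unit: kg: -1, m: -2, s: 4, A: 2
SI base units of capacitance: s⁴·A²/(kg·m²)

Answer: s⁴·A²/(kg·m²)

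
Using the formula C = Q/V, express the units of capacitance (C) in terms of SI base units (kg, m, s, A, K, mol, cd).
Units of each symbol in C = Q/V:
  Q (charge, in coulombs): s·A
  V (voltage, in volts): kg·m²/(s³·A)  → in the denominator, contributes s³·A/(kg·m²)

Multiplying the contributions: [s·A] · [s³·A/(kg·m²)]
Adding exponents of each base unit: kg: -1, m: -2, s: 4, A: 2
SI base units of capacitance: s⁴·A²/(kg·m²)

Answer: s⁴·A²/(kg·m²)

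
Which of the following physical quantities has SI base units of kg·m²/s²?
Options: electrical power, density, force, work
Checking the SI base units of each option:
  electrical power (P = IV): kg·m²/s³  ✗
  density (ρ = m/V): kg/m³  ✗
  force (F = ma): kg·m/s²  ✗
  work (W = Fd): kg·m²/s²  ✓ matches

Only work has units kg·m²/s².

Answer: work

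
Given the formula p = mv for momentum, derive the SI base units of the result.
Units of each symbol in p = mv:
  m (mass): kg
  v (velocity): m/s

Multiplying the contributions: [kg] · [m/s]
Adding exponents of each base unit: kg: 1, m: 1, s: -1
SI base units of momentum: kg·m/s

Answer: kg·m/s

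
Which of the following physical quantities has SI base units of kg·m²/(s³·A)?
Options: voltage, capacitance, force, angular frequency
Checking the SI base units of each option:
  voltage (V = IR): kg·m²/(s³·A)  ✓ matches
  capacitance (C = Q/V): s⁴·A²/(kg·m²)  ✗
  force (F = ma): kg·m/s²  ✗
  angular frequency (ω = 2πf): 1/s  ✗

Only voltage has units kg·m²/(s³·A).

Answer: voltage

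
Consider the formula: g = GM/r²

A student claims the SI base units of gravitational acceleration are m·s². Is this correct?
Units of each symbol in g = GM/r²:
  G (gravitational constant): m³/(kg·s²)
  M (mass): kg
  r (distance): m  → to the power 2 in the denominator, contributes 1/m²

Multiplying the contributions: [m³/(kg·s²)] · [kg] · [1/m²]
Adding exponents of each base unit: m: 1, s: -2
SI base units of gravitational acceleration: m/s²

The claimed units m·s² (exponents m: 1, s: 2) do not match the derived units m/s² (exponents m: 1, s: -2), so the claim is incorrect.

Answer: No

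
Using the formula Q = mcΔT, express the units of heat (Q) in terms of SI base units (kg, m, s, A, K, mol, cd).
Units of each symbol in Q = mcΔT:
  m (mass): kg
  c (specific heat capacity, in J/(kg·K)): m²/(s²·K)
  ΔT (temperature change): K

Multiplying the contributions: [kg] · [m²/(s²·K)] · [K]
Adding exponents of each base unit: kg: 1, m: 2, s: -2
SI base units of heat: kg·m²/s²

Answer: kg·m²/s²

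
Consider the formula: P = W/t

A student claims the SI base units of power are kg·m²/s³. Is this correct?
Units of each symbol in P = W/t:
  W (work): kg·m²/s²
  t (time): s  → in the denominator, contributes 1/s

Multiplying the contributions: [kg·m²/s²] · [1/s]
Adding exponents of each base unit: kg: 1, m: 2, s: -3
SI base units of power: kg·m²/s³

The claimed units kg·m²/s³ match the derived units, so the claim is correct.

Answer: Yes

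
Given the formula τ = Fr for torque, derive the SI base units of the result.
Units of each symbol in τ = Fr:
  F (force): kg·m/s²
  r (lever arm): m

Multiplying the contributions: [kg·m/s²] · [m]
Adding exponents of each base unit: kg: 1, m: 2, s: -2
SI base units of torque: kg·m²/s²

Answer: kg·m²/s²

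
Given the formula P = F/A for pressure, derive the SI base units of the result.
Units of each symbol in P = F/A:
  F (force): kg·m/s²
  A (area): m²  → in the denominator, contributes 1/m²

Multiplying the contributions: [kg·m/s²] · [1/m²]
Adding exponents of each base unit: kg: 1, m: -1, s: -2
SI base units of pressure: kg/(m·s²)

Answer: kg/(m·s²)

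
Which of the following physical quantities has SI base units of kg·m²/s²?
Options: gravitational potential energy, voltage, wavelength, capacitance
Checking the SI base units of each option:
  gravitational potential energy (U = -GMm/r): kg·m²/s²  ✓ matches
  voltage (V = IR): kg·m²/(s³·A)  ✗
  wavelength (λ = v/f): m  ✗
  capacitance (C = Q/V): s⁴·A²/(kg·m²)  ✗

Only gravitational potential energy has units kg·m²/s².

Answer: gravitational potential energy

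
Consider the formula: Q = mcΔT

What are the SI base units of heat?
Units of each symbol in Q = mcΔT:
  m (mass): kg
  c (specific heat capacity, in J/(kg·K)): m²/(s²·K)
  ΔT (temperature change): K

Multiplying the contributions: [kg] · [m²/(s²·K)] · [K]
Adding exponents of each base unit: kg: 1, m: 2, s: -2
SI base units of heat: kg·m²/s²

Answer: kg·m²/s²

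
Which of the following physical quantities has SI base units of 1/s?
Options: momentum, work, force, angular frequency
Checking the SI base units of each option:
  momentum (p = mv): kg·m/s  ✗
  work (W = Fd): kg·m²/s²  ✗
  force (F = ma): kg·m/s²  ✗
  angular frequency (ω = 2πf): 1/s  ✓ matches

Only angular frequency has units 1/s.

Answer: angular frequency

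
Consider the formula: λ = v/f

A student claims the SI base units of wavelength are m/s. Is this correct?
Units of each symbol in λ = v/f:
  v (wave speed): m/s
  f (frequency): 1/s  → in the denominator, contributes s

Multiplying the contributions: [m/s] · [s]
Adding exponents of each base unit: m: 1
SI base units of wavelength: m

The claimed units m/s (exponents m: 1, s: -1) do not match the derived units m (exponents m: 1), so the claim is incorrect.

Answer: No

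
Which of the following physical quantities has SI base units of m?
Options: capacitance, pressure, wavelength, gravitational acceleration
Checking the SI base units of each option:
  capacitance (C = Q/V): s⁴·A²/(kg·m²)  ✗
  pressure (P = F/A): kg/(m·s²)  ✗
  wavelength (λ = v/f): m  ✓ matches
  gravitational acceleration (g = GM/r²): m/s²  ✗

Only wavelength has units m.

Answer: wavelength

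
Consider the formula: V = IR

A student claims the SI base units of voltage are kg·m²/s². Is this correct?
Units of each symbol in V = IR:
  I (current): A
  R (resistance, in ohms): kg·m²/(s³·A²)

Multiplying the contributions: [A] · [kg·m²/(s³·A²)]
Adding exponents of each base unit: kg: 1, m: 2, s: -3, A: -1
SI base units of voltage: kg·m²/(s³·A)

The claimed units kg·m²/s² (exponents kg: 1, m: 2, s: -2) do not match the derived units kg·m²/(s³·A) (exponents kg: 1, m: 2, s: -3, A: -1), so the claim is incorrect.

Answer: No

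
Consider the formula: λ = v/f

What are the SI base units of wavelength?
Units of each symbol in λ = v/f:
  v (wave speed): m/s
  f (frequency): 1/s  → in the denominator, contributes s

Multiplying the contributions: [m/s] · [s]
Adding exponents of each base unit: m: 1
SI base units of wavelength: m

Answer: m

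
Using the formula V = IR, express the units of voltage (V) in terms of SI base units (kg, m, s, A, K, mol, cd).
Units of each symbol in V = IR:
  I (current): A
  R (resistance, in ohms): kg·m²/(s³·A²)

Multiplying the contributions: [A] · [kg·m²/(s³·A²)]
Adding exponents of each base unit: kg: 1, m: 2, s: -3, A: -1
SI base units of voltage: kg·m²/(s³·A)

Answer: kg·m²/(s³·A)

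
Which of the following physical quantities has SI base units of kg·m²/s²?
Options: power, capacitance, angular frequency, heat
Checking the SI base units of each option:
  power (P = W/t): kg·m²/s³  ✗
  capacitance (C = Q/V): s⁴·A²/(kg·m²)  ✗
  angular frequency (ω = 2πf): 1/s  ✗
  heat (Q = mcΔT): kg·m²/s²  ✓ matches

Only heat has units kg·m²/s².

Answer: heat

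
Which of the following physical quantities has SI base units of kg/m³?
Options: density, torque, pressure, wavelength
Checking the SI base units of each option:
  density (ρ = m/V): kg/m³  ✓ matches
  torque (τ = Fr): kg·m²/s²  ✗
  pressure (P = F/A): kg/(m·s²)  ✗
  wavelength (λ = v/f): m  ✗

Only density has units kg/m³.

Answer: density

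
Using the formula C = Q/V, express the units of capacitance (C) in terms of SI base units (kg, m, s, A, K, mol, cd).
Units of each symbol in C = Q/V:
  Q (charge, in coulombs): s·A
  V (voltage, in volts): kg·m²/(s³·A)  → in the denominator, contributes s³·A/(kg·m²)

Multiplying the contributions: [s·A] · [s³·A/(kg·m²)]
Adding exponents of each base unit: kg: -1, m: -2, s: 4, A: 2
SI base units of capacitance: s⁴·A²/(kg·m²)

Answer: s⁴·A²/(kg·m²)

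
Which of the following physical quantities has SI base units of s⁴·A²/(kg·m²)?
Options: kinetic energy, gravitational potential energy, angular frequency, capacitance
Checking the SI base units of each option:
  kinetic energy (E = ½mv²): kg·m²/s²  ✗
  gravitational potential energy (U = -GMm/r): kg·m²/s²  ✗
  angular frequency (ω = 2πf): 1/s  ✗
  capacitance (C = Q/V): s⁴·A²/(kg·m²)  ✓ matches

Only capacitance has units s⁴·A²/(kg·m²).

Answer: capacitance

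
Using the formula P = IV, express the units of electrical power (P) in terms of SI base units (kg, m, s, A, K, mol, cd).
Units of each symbol in P = IV:
  I (current): A
  V (voltage, in volts): kg·m²/(s³·A)

Multiplying the contributions: [A] · [kg·m²/(s³·A)]
Adding exponents of each base unit: kg: 1, m: 2, s: -3
SI base units of electrical power: kg·m²/s³

Answer: kg·m²/s³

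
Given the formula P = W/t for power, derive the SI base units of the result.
Units of each symbol in P = W/t:
  W (work): kg·m²/s²
  t (time): s  → in the denominator, contributes 1/s

Multiplying the contributions: [kg·m²/s²] · [1/s]
Adding exponents of each base unit: kg: 1, m: 2, s: -3
SI base units of power: kg·m²/s³

Answer: kg·m²/s³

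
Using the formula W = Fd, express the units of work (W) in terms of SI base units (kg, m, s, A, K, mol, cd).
Units of each symbol in W = Fd:
  F (force): kg·m/s²
  d (displacement): m

Multiplying the contributions: [kg·m/s²] · [m]
Adding exponents of each base unit: kg: 1, m: 2, s: -2
SI base units of work: kg·m²/s²

Answer: kg·m²/s²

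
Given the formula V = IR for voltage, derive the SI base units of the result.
Units of each symbol in V = IR:
  I (current): A
  R (resistance, in ohms): kg·m²/(s³·A²)

Multiplying the contributions: [A] · [kg·m²/(s³·A²)]
Adding exponents of each base unit: kg: 1, m: 2, s: -3, A: -1
SI base units of voltage: kg·m²/(s³·A)

Answer: kg·m²/(s³·A)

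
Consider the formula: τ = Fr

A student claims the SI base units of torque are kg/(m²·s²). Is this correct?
Units of each symbol in τ = Fr:
  F (force): kg·m/s²
  r (lever arm): m

Multiplying the contributions: [kg·m/s²] · [m]
Adding exponents of each base unit: kg: 1, m: 2, s: -2
SI base units of torque: kg·m²/s²

The claimed units kg/(m²·s²) (exponents kg: 1, m: -2, s: -2) do not match the derived units kg·m²/s² (exponents kg: 1, m: 2, s: -2), so the claim is incorrect.

Answer: No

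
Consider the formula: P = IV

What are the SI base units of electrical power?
Units of each symbol in P = IV:
  I (current): A
  V (voltage, in volts): kg·m²/(s³·A)

Multiplying the contributions: [A] · [kg·m²/(s³·A)]
Adding exponents of each base unit: kg: 1, m: 2, s: -3
SI base units of electrical power: kg·m²/s³

Answer: kg·m²/s³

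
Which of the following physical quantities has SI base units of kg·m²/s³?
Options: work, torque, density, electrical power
Checking the SI base units of each option:
  work (W = Fd): kg·m²/s²  ✗
  torque (τ = Fr): kg·m²/s²  ✗
  density (ρ = m/V): kg/m³  ✗
  electrical power (P = IV): kg·m²/s³  ✓ matches

Only electrical power has units kg·m²/s³.

Answer: electrical power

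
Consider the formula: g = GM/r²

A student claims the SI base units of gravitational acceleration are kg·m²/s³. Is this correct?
Units of each symbol in g = GM/r²:
  G (gravitational constant): m³/(kg·s²)
  M (mass): kg
  r (distance): m  → to the power 2 in the denominator, contributes 1/m²

Multiplying the contributions: [m³/(kg·s²)] · [kg] · [1/m²]
Adding exponents of each base unit: m: 1, s: -2
SI base units of gravitational acceleration: m/s²

The claimed units kg·m²/s³ (exponents kg: 1, m: 2, s: -3) do not match the derived units m/s² (exponents m: 1, s: -2), so the claim is incorrect.

Answer: No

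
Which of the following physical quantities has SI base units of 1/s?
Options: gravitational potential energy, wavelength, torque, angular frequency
Checking the SI base units of each option:
  gravitational potential energy (U = -GMm/r): kg·m²/s²  ✗
  wavelength (λ = v/f): m  ✗
  torque (τ = Fr): kg·m²/s²  ✗
  angular frequency (ω = 2πf): 1/s  ✓ matches

Only angular frequency has units 1/s.

Answer: angular frequency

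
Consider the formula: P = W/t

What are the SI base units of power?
Units of each symbol in P = W/t:
  W (work): kg·m²/s²
  t (time): s  → in the denominator, contributes 1/s

Multiplying the contributions: [kg·m²/s²] · [1/s]
Adding exponents of each base unit: kg: 1, m: 2, s: -3
SI base units of power: kg·m²/s³

Answer: kg·m²/s³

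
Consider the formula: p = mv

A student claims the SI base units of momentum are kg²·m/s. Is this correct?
Units of each symbol in p = mv:
  m (mass): kg
  v (velocity): m/s

Multiplying the contributions: [kg] · [m/s]
Adding exponents of each base unit: kg: 1, m: 1, s: -1
SI base units of momentum: kg·m/s

The claimed units kg²·m/s (exponents kg: 2, m: 1, s: -1) do not match the derived units kg·m/s (exponents kg: 1, m: 1, s: -1), so the claim is incorrect.

Answer: No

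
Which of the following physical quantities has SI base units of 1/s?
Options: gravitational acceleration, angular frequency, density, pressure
Checking the SI base units of each option:
  gravitational acceleration (g = GM/r²): m/s²  ✗
  angular frequency (ω = 2πf): 1/s  ✓ matches
  density (ρ = m/V): kg/m³  ✗
  pressure (P = F/A): kg/(m·s²)  ✗

Only angular frequency has units 1/s.

Answer: angular frequency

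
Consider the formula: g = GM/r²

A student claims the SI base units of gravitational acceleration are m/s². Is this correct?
Units of each symbol in g = GM/r²:
  G (gravitational constant): m³/(kg·s²)
  M (mass): kg
  r (distance): m  → to the power 2 in the denominator, contributes 1/m²

Multiplying the contributions: [m³/(kg·s²)] · [kg] · [1/m²]
Adding exponents of each base unit: m: 1, s: -2
SI base units of gravitational acceleration: m/s²

The claimed units m/s² match the derived units, so the claim is correct.

Answer: Yes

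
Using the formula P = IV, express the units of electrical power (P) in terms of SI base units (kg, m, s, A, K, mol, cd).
Units of each symbol in P = IV:
  I (current): A
  V (voltage, in volts): kg·m²/(s³·A)

Multiplying the contributions: [A] · [kg·m²/(s³·A)]
Adding exponents of each base unit: kg: 1, m: 2, s: -3
SI base units of electrical power: kg·m²/s³

Answer: kg·m²/s³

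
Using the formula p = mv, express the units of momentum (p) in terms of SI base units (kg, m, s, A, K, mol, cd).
Units of each symbol in p = mv:
  m (mass): kg
  v (velocity): m/s

Multiplying the contributions: [kg] · [m/s]
Adding exponents of each base unit: kg: 1, m: 1, s: -1
SI base units of momentum: kg·m/s

Answer: kg·m/s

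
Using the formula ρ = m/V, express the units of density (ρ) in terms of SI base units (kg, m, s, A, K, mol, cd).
Units of each symbol in ρ = m/V:
  m (mass): kg
  V (volume): m³  → in the denominator, contributes 1/m³

Multiplying the contributions: [kg] · [1/m³]
Adding exponents of each base unit: kg: 1, m: -3
SI base units of density: kg/m³

Answer: kg/m³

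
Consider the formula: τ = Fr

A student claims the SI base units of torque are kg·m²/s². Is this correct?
Units of each symbol in τ = Fr:
  F (force): kg·m/s²
  r (lever arm): m

Multiplying the contributions: [kg·m/s²] · [m]
Adding exponents of each base unit: kg: 1, m: 2, s: -2
SI base units of torque: kg·m²/s²

The claimed units kg·m²/s² match the derived units, so the claim is correct.

Answer: Yes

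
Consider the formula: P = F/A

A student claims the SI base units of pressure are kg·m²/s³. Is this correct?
Units of each symbol in P = F/A:
  F (force): kg·m/s²
  A (area): m²  → in the denominator, contributes 1/m²

Multiplying the contributions: [kg·m/s²] · [1/m²]
Adding exponents of each base unit: kg: 1, m: -1, s: -2
SI base units of pressure: kg/(m·s²)

The claimed units kg·m²/s³ (exponents kg: 1, m: 2, s: -3) do not match the derived units kg/(m·s²) (exponents kg: 1, m: -1, s: -2), so the claim is incorrect.

Answer: No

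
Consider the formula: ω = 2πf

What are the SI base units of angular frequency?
Units of each symbol in ω = 2πf:
  f (frequency): 1/s
  The factor 2π is dimensionless.

Multiplying the contributions: [1/s]
Adding exponents of each base unit: s: -1
SI base units of angular frequency: 1/s

Answer: 1/s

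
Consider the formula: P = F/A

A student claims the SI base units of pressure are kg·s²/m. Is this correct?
Units of each symbol in P = F/A:
  F (force): kg·m/s²
  A (area): m²  → in the denominator, contributes 1/m²

Multiplying the contributions: [kg·m/s²] · [1/m²]
Adding exponents of each base unit: kg: 1, m: -1, s: -2
SI base units of pressure: kg/(m·s²)

The claimed units kg·s²/m (exponents kg: 1, m: -1, s: 2) do not match the derived units kg/(m·s²) (exponents kg: 1, m: -1, s: -2), so the claim is incorrect.

Answer: No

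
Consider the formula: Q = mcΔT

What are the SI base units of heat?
Units of each symbol in Q = mcΔT:
  m (mass): kg
  c (specific heat capacity, in J/(kg·K)): m²/(s²·K)
  ΔT (temperature change): K

Multiplying the contributions: [kg] · [m²/(s²·K)] · [K]
Adding exponents of each base unit: kg: 1, m: 2, s: -2
SI base units of heat: kg·m²/s²

Answer: kg·m²/s²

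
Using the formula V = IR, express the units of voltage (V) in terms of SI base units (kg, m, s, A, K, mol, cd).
Units of each symbol in V = IR:
  I (current): A
  R (resistance, in ohms): kg·m²/(s³·A²)

Multiplying the contributions: [A] · [kg·m²/(s³·A²)]
Adding exponents of each base unit: kg: 1, m: 2, s: -3, A: -1
SI base units of voltage: kg·m²/(s³·A)

Answer: kg·m²/(s³·A)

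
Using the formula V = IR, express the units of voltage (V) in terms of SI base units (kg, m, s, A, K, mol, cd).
Units of each symbol in V = IR:
  I (current): A
  R (resistance, in ohms): kg·m²/(s³·A²)

Multiplying the contributions: [A] · [kg·m²/(s³·A²)]
Adding exponents of each base unit: kg: 1, m: 2, s: -3, A: -1
SI base units of voltage: kg·m²/(s³·A)

Answer: kg·m²/(s³·A)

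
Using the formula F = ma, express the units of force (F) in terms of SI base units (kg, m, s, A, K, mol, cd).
Units of each symbol in F = ma:
  m (mass): kg
  a (acceleration): m/s²

Multiplying the contributions: [kg] · [m/s²]
Adding exponents of each base unit: kg: 1, m: 1, s: -2
SI base units of force: kg·m/s²

Answer: kg·m/s²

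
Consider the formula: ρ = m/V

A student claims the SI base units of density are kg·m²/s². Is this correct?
Units of each symbol in ρ = m/V:
  m (mass): kg
  V (volume): m³  → in the denominator, contributes 1/m³

Multiplying the contributions: [kg] · [1/m³]
Adding exponents of each base unit: kg: 1, m: -3
SI base units of density: kg/m³

The claimed units kg·m²/s² (exponents kg: 1, m: 2, s: -2) do not match the derived units kg/m³ (exponents kg: 1, m: -3), so the claim is incorrect.

Answer: No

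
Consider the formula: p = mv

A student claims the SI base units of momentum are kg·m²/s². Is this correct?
Units of each symbol in p = mv:
  m (mass): kg
  v (velocity): m/s

Multiplying the contributions: [kg] · [m/s]
Adding exponents of each base unit: kg: 1, m: 1, s: -1
SI base units of momentum: kg·m/s

The claimed units kg·m²/s² (exponents kg: 1, m: 2, s: -2) do not match the derived units kg·m/s (exponents kg: 1, m: 1, s: -1), so the claim is incorrect.

Answer: No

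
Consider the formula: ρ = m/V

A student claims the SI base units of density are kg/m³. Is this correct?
Units of each symbol in ρ = m/V:
  m (mass): kg
  V (volume): m³  → in the denominator, contributes 1/m³

Multiplying the contributions: [kg] · [1/m³]
Adding exponents of each base unit: kg: 1, m: -3
SI base units of density: kg/m³

The claimed units kg/m³ match the derived units, so the claim is correct.

Answer: Yes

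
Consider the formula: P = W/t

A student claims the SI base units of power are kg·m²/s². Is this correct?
Units of each symbol in P = W/t:
  W (work): kg·m²/s²
  t (time): s  → in the denominator, contributes 1/s

Multiplying the contributions: [kg·m²/s²] · [1/s]
Adding exponents of each base unit: kg: 1, m: 2, s: -3
SI base units of power: kg·m²/s³

The claimed units kg·m²/s² (exponents kg: 1, m: 2, s: -2) do not match the derived units kg·m²/s³ (exponents kg: 1, m: 2, s: -3), so the claim is incorrect.

Answer: No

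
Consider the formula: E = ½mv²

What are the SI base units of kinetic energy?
Units of each symbol in E = ½mv²:
  m (mass): kg
  v (speed): m/s  → to the power 2, contributes m²/s²
  The factor ½ is dimensionless.

Multiplying the contributions: [kg] · [m²/s²]
Adding exponents of each base unit: kg: 1, m: 2, s: -2
SI base units of kinetic energy: kg·m²/s²

Answer: kg·m²/s²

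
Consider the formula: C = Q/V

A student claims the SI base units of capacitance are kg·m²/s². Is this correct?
Units of each symbol in C = Q/V:
  Q (charge, in coulombs): s·A
  V (voltage, in volts): kg·m²/(s³·A)  → in the denominator, contributes s³·A/(kg·m²)

Multiplying the contributions: [s·A] · [s³·A/(kg·m²)]
Adding exponents of each base unit: kg: -1, m: -2, s: 4, A: 2
SI base units of capacitance: s⁴·A²/(kg·m²)

The claimed units kg·m²/s² (exponents kg: 1, m: 2, s: -2) do not match the derived units s⁴·A²/(kg·m²) (exponents kg: -1, m: -2, s: 4, A: 2), so the claim is incorrect.

Answer: No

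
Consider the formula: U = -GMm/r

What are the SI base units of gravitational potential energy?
Units of each symbol in U = -GMm/r:
  G (gravitational constant): m³/(kg·s²)
  M (mass): kg
  m (mass): kg
  r (distance): m  → in the denominator, contributes 1/m
  The minus sign does not affect the units.

Multiplying the contributions: [m³/(kg·s²)] · [kg] · [kg] · [1/m]
Adding exponents of each base unit: kg: 1, m: 2, s: -2
SI base units of gravitational potential energy: kg·m²/s²

Answer: kg·m²/s²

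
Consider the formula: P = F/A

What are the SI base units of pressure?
Units of each symbol in P = F/A:
  F (force): kg·m/s²
  A (area): m²  → in the denominator, contributes 1/m²

Multiplying the contributions: [kg·m/s²] · [1/m²]
Adding exponents of each base unit: kg: 1, m: -1, s: -2
SI base units of pressure: kg/(m·s²)

Answer: kg/(m·s²)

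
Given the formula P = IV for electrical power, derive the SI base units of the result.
Units of each symbol in P = IV:
  I (current): A
  V (voltage, in volts): kg·m²/(s³·A)

Multiplying the contributions: [A] · [kg·m²/(s³·A)]
Adding exponents of each base unit: kg: 1, m: 2, s: -3
SI base units of electrical power: kg·m²/s³

Answer: kg·m²/s³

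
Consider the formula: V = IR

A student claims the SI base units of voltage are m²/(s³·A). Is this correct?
Units of each symbol in V = IR:
  I (current): A
  R (resistance, in ohms): kg·m²/(s³·A²)

Multiplying the contributions: [A] · [kg·m²/(s³·A²)]
Adding exponents of each base unit: kg: 1, m: 2, s: -3, A: -1
SI base units of voltage: kg·m²/(s³·A)

The claimed units m²/(s³·A) (exponents m: 2, s: -3, A: -1) do not match the derived units kg·m²/(s³·A) (exponents kg: 1, m: 2, s: -3, A: -1), so the claim is incorrect.

Answer: No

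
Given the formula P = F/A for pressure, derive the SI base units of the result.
Units of each symbol in P = F/A:
  F (force): kg·m/s²
  A (area): m²  → in the denominator, contributes 1/m²

Multiplying the contributions: [kg·m/s²] · [1/m²]
Adding exponents of each base unit: kg: 1, m: -1, s: -2
SI base units of pressure: kg/(m·s²)

Answer: kg/(m·s²)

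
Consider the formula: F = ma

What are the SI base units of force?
Units of each symbol in F = ma:
  m (mass): kg
  a (acceleration): m/s²

Multiplying the contributions: [kg] · [m/s²]
Adding exponents of each base unit: kg: 1, m: 1, s: -2
SI base units of force: kg·m/s²

Answer: kg·m/s²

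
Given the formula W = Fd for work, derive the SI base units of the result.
Units of each symbol in W = Fd:
  F (force): kg·m/s²
  d (displacement): m

Multiplying the contributions: [kg·m/s²] · [m]
Adding exponents of each base unit: kg: 1, m: 2, s: -2
SI base units of work: kg·m²/s²

Answer: kg·m²/s²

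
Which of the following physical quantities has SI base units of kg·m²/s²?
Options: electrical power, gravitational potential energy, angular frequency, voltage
Checking the SI base units of each option:
  electrical power (P = IV): kg·m²/s³  ✗
  gravitational potential energy (U = -GMm/r): kg·m²/s²  ✓ matches
  angular frequency (ω = 2πf): 1/s  ✗
  voltage (V = IR): kg·m²/(s³·A)  ✗

Only gravitational potential energy has units kg·m²/s².

Answer: gravitational potential energy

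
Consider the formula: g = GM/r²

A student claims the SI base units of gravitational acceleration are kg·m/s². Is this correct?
Units of each symbol in g = GM/r²:
  G (gravitational constant): m³/(kg·s²)
  M (mass): kg
  r (distance): m  → to the power 2 in the denominator, contributes 1/m²

Multiplying the contributions: [m³/(kg·s²)] · [kg] · [1/m²]
Adding exponents of each base unit: m: 1, s: -2
SI base units of gravitational acceleration: m/s²

The claimed units kg·m/s² (exponents kg: 1, m: 1, s: -2) do not match the derived units m/s² (exponents m: 1, s: -2), so the claim is incorrect.

Answer: No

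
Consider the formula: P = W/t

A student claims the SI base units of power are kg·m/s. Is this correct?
Units of each symbol in P = W/t:
  W (work): kg·m²/s²
  t (time): s  → in the denominator, contributes 1/s

Multiplying the contributions: [kg·m²/s²] · [1/s]
Adding exponents of each base unit: kg: 1, m: 2, s: -3
SI base units of power: kg·m²/s³

The claimed units kg·m/s (exponents kg: 1, m: 1, s: -1) do not match the derived units kg·m²/s³ (exponents kg: 1, m: 2, s: -3), so the claim is incorrect.

Answer: No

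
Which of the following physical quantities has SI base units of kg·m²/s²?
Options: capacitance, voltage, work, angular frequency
Checking the SI base units of each option:
  capacitance (C = Q/V): s⁴·A²/(kg·m²)  ✗
  voltage (V = IR): kg·m²/(s³·A)  ✗
  work (W = Fd): kg·m²/s²  ✓ matches
  angular frequency (ω = 2πf): 1/s  ✗

Only work has units kg·m²/s².

Answer: work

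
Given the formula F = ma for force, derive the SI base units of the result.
Units of each symbol in F = ma:
  m (mass): kg
  a (acceleration): m/s²

Multiplying the contributions: [kg] · [m/s²]
Adding exponents of each base unit: kg: 1, m: 1, s: -2
SI base units of force: kg·m/s²

Answer: kg·m/s²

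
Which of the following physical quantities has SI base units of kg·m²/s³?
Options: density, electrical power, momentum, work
Checking the SI base units of each option:
  density (ρ = m/V): kg/m³  ✗
  electrical power (P = IV): kg·m²/s³  ✓ matches
  momentum (p = mv): kg·m/s  ✗
  work (W = Fd): kg·m²/s²  ✗

Only electrical power has units kg·m²/s³.

Answer: electrical power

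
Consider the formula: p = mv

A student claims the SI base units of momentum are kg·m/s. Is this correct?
Units of each symbol in p = mv:
  m (mass): kg
  v (velocity): m/s

Multiplying the contributions: [kg] · [m/s]
Adding exponents of each base unit: kg: 1, m: 1, s: -1
SI base units of momentum: kg·m/s

The claimed units kg·m/s match the derived units, so the claim is correct.

Answer: Yes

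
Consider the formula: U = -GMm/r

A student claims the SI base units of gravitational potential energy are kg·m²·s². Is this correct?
Units of each symbol in U = -GMm/r:
  G (gravitational constant): m³/(kg·s²)
  M (mass): kg
  m (mass): kg
  r (distance): m  → in the denominator, contributes 1/m
  The minus sign does not affect the units.

Multiplying the contributions: [m³/(kg·s²)] · [kg] · [kg] · [1/m]
Adding exponents of each base unit: kg: 1, m: 2, s: -2
SI base units of gravitational potential energy: kg·m²/s²

The claimed units kg·m²·s² (exponents kg: 1, m: 2, s: 2) do not match the derived units kg·m²/s² (exponents kg: 1, m: 2, s: -2), so the claim is incorrect.

Answer: No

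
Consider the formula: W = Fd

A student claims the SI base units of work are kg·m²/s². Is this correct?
Units of each symbol in W = Fd:
  F (force): kg·m/s²
  d (displacement): m

Multiplying the contributions: [kg·m/s²] · [m]
Adding exponents of each base unit: kg: 1, m: 2, s: -2
SI base units of work: kg·m²/s²

The claimed units kg·m²/s² match the derived units, so the claim is correct.

Answer: Yes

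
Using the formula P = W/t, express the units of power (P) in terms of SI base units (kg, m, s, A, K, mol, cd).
Units of each symbol in P = W/t:
  W (work): kg·m²/s²
  t (time): s  → in the denominator, contributes 1/s

Multiplying the contributions: [kg·m²/s²] · [1/s]
Adding exponents of each base unit: kg: 1, m: 2, s: -3
SI base units of power: kg·m²/s³

Answer: kg·m²/s³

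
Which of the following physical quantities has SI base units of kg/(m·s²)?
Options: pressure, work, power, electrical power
Checking the SI base units of each option:
  pressure (P = F/A): kg/(m·s²)  ✓ matches
  work (W = Fd): kg·m²/s²  ✗
  power (P = W/t): kg·m²/s³  ✗
  electrical power (P = IV): kg·m²/s³  ✗

Only pressure has units kg/(m·s²).

Answer: pressure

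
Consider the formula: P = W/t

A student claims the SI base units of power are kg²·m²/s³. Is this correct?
Units of each symbol in P = W/t:
  W (work): kg·m²/s²
  t (time): s  → in the denominator, contributes 1/s

Multiplying the contributions: [kg·m²/s²] · [1/s]
Adding exponents of each base unit: kg: 1, m: 2, s: -3
SI base units of power: kg·m²/s³

The claimed units kg²·m²/s³ (exponents kg: 2, m: 2, s: -3) do not match the derived units kg·m²/s³ (exponents kg: 1, m: 2, s: -3), so the claim is incorrect.

Answer: No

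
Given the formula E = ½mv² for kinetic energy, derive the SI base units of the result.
Units of each symbol in E = ½mv²:
  m (mass): kg
  v (speed): m/s  → to the power 2, contributes m²/s²
  The factor ½ is dimensionless.

Multiplying the contributions: [kg] · [m²/s²]
Adding exponents of each base unit: kg: 1, m: 2, s: -2
SI base units of kinetic energy: kg·m²/s²

Answer: kg·m²/s²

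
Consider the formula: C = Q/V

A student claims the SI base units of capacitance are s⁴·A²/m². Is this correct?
Units of each symbol in C = Q/V:
  Q (charge, in coulombs): s·A
  V (voltage, in volts): kg·m²/(s³·A)  → in the denominator, contributes s³·A/(kg·m²)

Multiplying the contributions: [s·A] · [s³·A/(kg·m²)]
Adding exponents of each base unit: kg: -1, m: -2, s: 4, A: 2
SI base units of capacitance: s⁴·A²/(kg·m²)

The claimed units s⁴·A²/m² (exponents m: -2, s: 4, A: 2) do not match the derived units s⁴·A²/(kg·m²) (exponents kg: -1, m: -2, s: 4, A: 2), so the claim is incorrect.

Answer: No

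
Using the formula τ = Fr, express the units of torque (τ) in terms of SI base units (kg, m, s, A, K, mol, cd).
Units of each symbol in τ = Fr:
  F (force): kg·m/s²
  r (lever arm): m

Multiplying the contributions: [kg·m/s²] · [m]
Adding exponents of each base unit: kg: 1, m: 2, s: -2
SI base units of torque: kg·m²/s²

Answer: kg·m²/s²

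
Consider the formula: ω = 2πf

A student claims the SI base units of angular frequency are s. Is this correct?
Units of each symbol in ω = 2πf:
  f (frequency): 1/s
  The factor 2π is dimensionless.

Multiplying the contributions: [1/s]
Adding exponents of each base unit: s: -1
SI base units of angular frequency: 1/s

The claimed units s (exponents s: 1) do not match the derived units 1/s (exponents s: -1), so the claim is incorrect.

Answer: No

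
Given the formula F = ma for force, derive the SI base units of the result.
Units of each symbol in F = ma:
  m (mass): kg
  a (acceleration): m/s²

Multiplying the contributions: [kg] · [m/s²]
Adding exponents of each base unit: kg: 1, m: 1, s: -2
SI base units of force: kg·m/s²

Answer: kg·m/s²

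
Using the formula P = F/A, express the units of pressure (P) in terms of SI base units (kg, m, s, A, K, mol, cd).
Units of each symbol in P = F/A:
  F (force): kg·m/s²
  A (area): m²  → in the denominator, contributes 1/m²

Multiplying the contributions: [kg·m/s²] · [1/m²]
Adding exponents of each base unit: kg: 1, m: -1, s: -2
SI base units of pressure: kg/(m·s²)

Answer: kg/(m·s²)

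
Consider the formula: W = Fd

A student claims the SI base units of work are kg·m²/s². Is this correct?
Units of each symbol in W = Fd:
  F (force): kg·m/s²
  d (displacement): m

Multiplying the contributions: [kg·m/s²] · [m]
Adding exponents of each base unit: kg: 1, m: 2, s: -2
SI base units of work: kg·m²/s²

The claimed units kg·m²/s² match the derived units, so the claim is correct.

Answer: Yes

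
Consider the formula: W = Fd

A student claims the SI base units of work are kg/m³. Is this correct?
Units of each symbol in W = Fd:
  F (force): kg·m/s²
  d (displacement): m

Multiplying the contributions: [kg·m/s²] · [m]
Adding exponents of each base unit: kg: 1, m: 2, s: -2
SI base units of work: kg·m²/s²

The claimed units kg/m³ (exponents kg: 1, m: -3) do not match the derived units kg·m²/s² (exponents kg: 1, m: 2, s: -2), so the claim is incorrect.

Answer: No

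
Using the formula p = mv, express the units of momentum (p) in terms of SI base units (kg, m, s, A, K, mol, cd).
Units of each symbol in p = mv:
  m (mass): kg
  v (velocity): m/s

Multiplying the contributions: [kg] · [m/s]
Adding exponents of each base unit: kg: 1, m: 1, s: -1
SI base units of momentum: kg·m/s

Answer: kg·m/s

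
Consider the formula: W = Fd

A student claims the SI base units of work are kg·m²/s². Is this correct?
Units of each symbol in W = Fd:
  F (force): kg·m/s²
  d (displacement): m

Multiplying the contributions: [kg·m/s²] · [m]
Adding exponents of each base unit: kg: 1, m: 2, s: -2
SI base units of work: kg·m²/s²

The claimed units kg·m²/s² match the derived units, so the claim is correct.

Answer: Yes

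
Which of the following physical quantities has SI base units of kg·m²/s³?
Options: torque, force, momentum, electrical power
Checking the SI base units of each option:
  torque (τ = Fr): kg·m²/s²  ✗
  force (F = ma): kg·m/s²  ✗
  momentum (p = mv): kg·m/s  ✗
  electrical power (P = IV): kg·m²/s³  ✓ matches

Only electrical power has units kg·m²/s³.

Answer: electrical power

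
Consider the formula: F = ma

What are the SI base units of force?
Units of each symbol in F = ma:
  m (mass): kg
  a (acceleration): m/s²

Multiplying the contributions: [kg] · [m/s²]
Adding exponents of each base unit: kg: 1, m: 1, s: -2
SI base units of force: kg·m/s²

Answer: kg·m/s²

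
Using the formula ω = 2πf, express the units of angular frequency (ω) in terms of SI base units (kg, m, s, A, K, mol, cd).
Units of each symbol in ω = 2πf:
  f (frequency): 1/s
  The factor 2π is dimensionless.

Multiplying the contributions: [1/s]
Adding exponents of each base unit: s: -1
SI base units of angular frequency: 1/s

Answer: 1/s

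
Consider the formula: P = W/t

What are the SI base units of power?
Units of each symbol in P = W/t:
  W (work): kg·m²/s²
  t (time): s  → in the denominator, contributes 1/s

Multiplying the contributions: [kg·m²/s²] · [1/s]
Adding exponents of each base unit: kg: 1, m: 2, s: -3
SI base units of power: kg·m²/s³

Answer: kg·m²/s³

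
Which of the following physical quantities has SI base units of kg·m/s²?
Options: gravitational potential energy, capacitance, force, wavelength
Checking the SI base units of each option:
  gravitational potential energy (U = -GMm/r): kg·m²/s²  ✗
  capacitance (C = Q/V): s⁴·A²/(kg·m²)  ✗
  force (F = ma): kg·m/s²  ✓ matches
  wavelength (λ = v/f): m  ✗

Only force has units kg·m/s².

Answer: force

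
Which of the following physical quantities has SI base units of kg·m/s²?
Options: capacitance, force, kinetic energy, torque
Checking the SI base units of each option:
  capacitance (C = Q/V): s⁴·A²/(kg·m²)  ✗
  force (F = ma): kg·m/s²  ✓ matches
  kinetic energy (E = ½mv²): kg·m²/s²  ✗
  torque (τ = Fr): kg·m²/s²  ✗

Only force has units kg·m/s².

Answer: force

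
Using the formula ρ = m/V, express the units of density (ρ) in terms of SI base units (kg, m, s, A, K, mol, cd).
Units of each symbol in ρ = m/V:
  m (mass): kg
  V (volume): m³  → in the denominator, contributes 1/m³

Multiplying the contributions: [kg] · [1/m³]
Adding exponents of each base unit: kg: 1, m: -3
SI base units of density: kg/m³

Answer: kg/m³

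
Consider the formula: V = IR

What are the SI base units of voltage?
Units of each symbol in V = IR:
  I (current): A
  R (resistance, in ohms): kg·m²/(s³·A²)

Multiplying the contributions: [A] · [kg·m²/(s³·A²)]
Adding exponents of each base unit: kg: 1, m: 2, s: -3, A: -1
SI base units of voltage: kg·m²/(s³·A)

Answer: kg·m²/(s³·A)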